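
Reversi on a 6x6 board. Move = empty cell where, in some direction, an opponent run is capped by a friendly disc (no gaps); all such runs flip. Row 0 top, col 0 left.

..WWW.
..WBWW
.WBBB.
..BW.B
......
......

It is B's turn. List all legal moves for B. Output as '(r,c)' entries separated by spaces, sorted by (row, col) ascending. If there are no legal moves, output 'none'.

Answer: (0,1) (0,5) (1,0) (1,1) (2,0) (3,4) (4,2) (4,3) (4,4)

Derivation:
(0,1): flips 1 -> legal
(0,5): flips 1 -> legal
(1,0): flips 1 -> legal
(1,1): flips 1 -> legal
(2,0): flips 1 -> legal
(2,5): no bracket -> illegal
(3,0): no bracket -> illegal
(3,1): no bracket -> illegal
(3,4): flips 1 -> legal
(4,2): flips 1 -> legal
(4,3): flips 1 -> legal
(4,4): flips 1 -> legal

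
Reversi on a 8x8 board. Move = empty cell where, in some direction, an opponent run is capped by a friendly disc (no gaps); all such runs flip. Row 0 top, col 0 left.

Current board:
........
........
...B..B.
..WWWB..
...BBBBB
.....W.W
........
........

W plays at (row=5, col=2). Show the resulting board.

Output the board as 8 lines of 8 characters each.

Answer: ........
........
...B..B.
..WWWB..
...WBBBB
..W..W.W
........
........

Derivation:
Place W at (5,2); scan 8 dirs for brackets.
Dir NW: first cell '.' (not opp) -> no flip
Dir N: first cell '.' (not opp) -> no flip
Dir NE: opp run (4,3) capped by W -> flip
Dir W: first cell '.' (not opp) -> no flip
Dir E: first cell '.' (not opp) -> no flip
Dir SW: first cell '.' (not opp) -> no flip
Dir S: first cell '.' (not opp) -> no flip
Dir SE: first cell '.' (not opp) -> no flip
All flips: (4,3)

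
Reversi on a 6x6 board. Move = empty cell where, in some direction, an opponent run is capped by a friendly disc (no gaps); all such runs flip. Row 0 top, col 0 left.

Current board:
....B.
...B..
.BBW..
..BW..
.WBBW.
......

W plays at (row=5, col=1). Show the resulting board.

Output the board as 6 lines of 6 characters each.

Place W at (5,1); scan 8 dirs for brackets.
Dir NW: first cell '.' (not opp) -> no flip
Dir N: first cell 'W' (not opp) -> no flip
Dir NE: opp run (4,2) capped by W -> flip
Dir W: first cell '.' (not opp) -> no flip
Dir E: first cell '.' (not opp) -> no flip
Dir SW: edge -> no flip
Dir S: edge -> no flip
Dir SE: edge -> no flip
All flips: (4,2)

Answer: ....B.
...B..
.BBW..
..BW..
.WWBW.
.W....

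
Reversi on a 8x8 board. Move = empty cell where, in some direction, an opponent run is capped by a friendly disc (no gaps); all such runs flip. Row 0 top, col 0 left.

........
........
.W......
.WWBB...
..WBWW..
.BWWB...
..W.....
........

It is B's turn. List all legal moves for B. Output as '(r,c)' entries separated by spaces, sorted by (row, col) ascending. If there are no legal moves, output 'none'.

(1,0): flips 2 -> legal
(1,1): no bracket -> illegal
(1,2): no bracket -> illegal
(2,0): no bracket -> illegal
(2,2): no bracket -> illegal
(2,3): no bracket -> illegal
(3,0): flips 2 -> legal
(3,5): no bracket -> illegal
(3,6): flips 1 -> legal
(4,0): no bracket -> illegal
(4,1): flips 1 -> legal
(4,6): flips 2 -> legal
(5,5): flips 1 -> legal
(5,6): flips 1 -> legal
(6,1): flips 1 -> legal
(6,3): flips 1 -> legal
(6,4): no bracket -> illegal
(7,1): no bracket -> illegal
(7,2): no bracket -> illegal
(7,3): flips 1 -> legal

Answer: (1,0) (3,0) (3,6) (4,1) (4,6) (5,5) (5,6) (6,1) (6,3) (7,3)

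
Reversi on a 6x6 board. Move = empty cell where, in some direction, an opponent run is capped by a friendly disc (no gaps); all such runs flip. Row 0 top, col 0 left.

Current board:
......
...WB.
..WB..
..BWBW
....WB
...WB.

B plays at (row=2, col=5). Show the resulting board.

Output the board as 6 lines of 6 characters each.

Answer: ......
...WB.
..WB.B
..BWBB
....WB
...WB.

Derivation:
Place B at (2,5); scan 8 dirs for brackets.
Dir NW: first cell 'B' (not opp) -> no flip
Dir N: first cell '.' (not opp) -> no flip
Dir NE: edge -> no flip
Dir W: first cell '.' (not opp) -> no flip
Dir E: edge -> no flip
Dir SW: first cell 'B' (not opp) -> no flip
Dir S: opp run (3,5) capped by B -> flip
Dir SE: edge -> no flip
All flips: (3,5)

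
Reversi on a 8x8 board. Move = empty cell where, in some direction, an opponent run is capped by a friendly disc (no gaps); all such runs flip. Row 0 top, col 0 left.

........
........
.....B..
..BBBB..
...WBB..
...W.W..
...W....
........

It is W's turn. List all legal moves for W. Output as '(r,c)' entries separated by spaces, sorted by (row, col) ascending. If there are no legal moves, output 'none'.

(1,4): no bracket -> illegal
(1,5): flips 3 -> legal
(1,6): flips 2 -> legal
(2,1): flips 1 -> legal
(2,2): flips 2 -> legal
(2,3): flips 1 -> legal
(2,4): no bracket -> illegal
(2,6): flips 2 -> legal
(3,1): no bracket -> illegal
(3,6): no bracket -> illegal
(4,1): no bracket -> illegal
(4,2): no bracket -> illegal
(4,6): flips 2 -> legal
(5,4): no bracket -> illegal
(5,6): no bracket -> illegal

Answer: (1,5) (1,6) (2,1) (2,2) (2,3) (2,6) (4,6)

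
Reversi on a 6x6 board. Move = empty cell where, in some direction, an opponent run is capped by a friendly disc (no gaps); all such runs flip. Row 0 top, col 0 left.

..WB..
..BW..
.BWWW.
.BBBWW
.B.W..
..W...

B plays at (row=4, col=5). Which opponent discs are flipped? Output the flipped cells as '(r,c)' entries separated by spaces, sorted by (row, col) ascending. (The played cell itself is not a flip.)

Dir NW: opp run (3,4) (2,3) capped by B -> flip
Dir N: opp run (3,5), next='.' -> no flip
Dir NE: edge -> no flip
Dir W: first cell '.' (not opp) -> no flip
Dir E: edge -> no flip
Dir SW: first cell '.' (not opp) -> no flip
Dir S: first cell '.' (not opp) -> no flip
Dir SE: edge -> no flip

Answer: (2,3) (3,4)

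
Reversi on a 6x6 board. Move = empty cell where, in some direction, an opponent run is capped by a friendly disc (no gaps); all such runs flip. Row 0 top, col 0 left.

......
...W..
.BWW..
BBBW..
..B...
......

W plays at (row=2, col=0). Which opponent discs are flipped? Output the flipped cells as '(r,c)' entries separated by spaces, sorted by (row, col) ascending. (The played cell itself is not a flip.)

Answer: (2,1)

Derivation:
Dir NW: edge -> no flip
Dir N: first cell '.' (not opp) -> no flip
Dir NE: first cell '.' (not opp) -> no flip
Dir W: edge -> no flip
Dir E: opp run (2,1) capped by W -> flip
Dir SW: edge -> no flip
Dir S: opp run (3,0), next='.' -> no flip
Dir SE: opp run (3,1) (4,2), next='.' -> no flip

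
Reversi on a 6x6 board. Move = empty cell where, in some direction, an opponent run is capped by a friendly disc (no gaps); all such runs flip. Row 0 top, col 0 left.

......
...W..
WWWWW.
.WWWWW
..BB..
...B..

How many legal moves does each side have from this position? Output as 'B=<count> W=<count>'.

-- B to move --
(0,2): no bracket -> illegal
(0,3): flips 3 -> legal
(0,4): no bracket -> illegal
(1,0): flips 2 -> legal
(1,1): no bracket -> illegal
(1,2): flips 2 -> legal
(1,4): no bracket -> illegal
(1,5): flips 2 -> legal
(2,5): flips 1 -> legal
(3,0): no bracket -> illegal
(4,0): no bracket -> illegal
(4,1): no bracket -> illegal
(4,4): no bracket -> illegal
(4,5): no bracket -> illegal
B mobility = 5
-- W to move --
(4,1): no bracket -> illegal
(4,4): no bracket -> illegal
(5,1): flips 1 -> legal
(5,2): flips 2 -> legal
(5,4): flips 1 -> legal
W mobility = 3

Answer: B=5 W=3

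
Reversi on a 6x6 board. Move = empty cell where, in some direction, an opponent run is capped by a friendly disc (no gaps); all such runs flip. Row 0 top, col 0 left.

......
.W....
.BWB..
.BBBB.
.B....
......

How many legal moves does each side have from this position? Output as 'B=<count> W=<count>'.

-- B to move --
(0,0): flips 2 -> legal
(0,1): flips 1 -> legal
(0,2): no bracket -> illegal
(1,0): no bracket -> illegal
(1,2): flips 1 -> legal
(1,3): flips 1 -> legal
(2,0): no bracket -> illegal
B mobility = 4
-- W to move --
(1,0): no bracket -> illegal
(1,2): no bracket -> illegal
(1,3): no bracket -> illegal
(1,4): no bracket -> illegal
(2,0): flips 1 -> legal
(2,4): flips 1 -> legal
(2,5): no bracket -> illegal
(3,0): no bracket -> illegal
(3,5): no bracket -> illegal
(4,0): flips 1 -> legal
(4,2): flips 1 -> legal
(4,3): no bracket -> illegal
(4,4): flips 1 -> legal
(4,5): no bracket -> illegal
(5,0): no bracket -> illegal
(5,1): flips 3 -> legal
(5,2): no bracket -> illegal
W mobility = 6

Answer: B=4 W=6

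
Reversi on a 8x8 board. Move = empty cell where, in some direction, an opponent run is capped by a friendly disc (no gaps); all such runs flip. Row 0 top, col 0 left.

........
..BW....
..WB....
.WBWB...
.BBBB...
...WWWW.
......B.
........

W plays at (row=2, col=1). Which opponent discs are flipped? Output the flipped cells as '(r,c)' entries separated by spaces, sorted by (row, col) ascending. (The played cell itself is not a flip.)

Answer: (3,2) (4,3)

Derivation:
Dir NW: first cell '.' (not opp) -> no flip
Dir N: first cell '.' (not opp) -> no flip
Dir NE: opp run (1,2), next='.' -> no flip
Dir W: first cell '.' (not opp) -> no flip
Dir E: first cell 'W' (not opp) -> no flip
Dir SW: first cell '.' (not opp) -> no flip
Dir S: first cell 'W' (not opp) -> no flip
Dir SE: opp run (3,2) (4,3) capped by W -> flip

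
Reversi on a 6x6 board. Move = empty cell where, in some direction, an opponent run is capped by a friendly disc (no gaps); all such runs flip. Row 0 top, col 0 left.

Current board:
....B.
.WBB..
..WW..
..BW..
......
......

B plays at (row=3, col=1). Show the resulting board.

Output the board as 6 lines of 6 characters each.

Place B at (3,1); scan 8 dirs for brackets.
Dir NW: first cell '.' (not opp) -> no flip
Dir N: first cell '.' (not opp) -> no flip
Dir NE: opp run (2,2) capped by B -> flip
Dir W: first cell '.' (not opp) -> no flip
Dir E: first cell 'B' (not opp) -> no flip
Dir SW: first cell '.' (not opp) -> no flip
Dir S: first cell '.' (not opp) -> no flip
Dir SE: first cell '.' (not opp) -> no flip
All flips: (2,2)

Answer: ....B.
.WBB..
..BW..
.BBW..
......
......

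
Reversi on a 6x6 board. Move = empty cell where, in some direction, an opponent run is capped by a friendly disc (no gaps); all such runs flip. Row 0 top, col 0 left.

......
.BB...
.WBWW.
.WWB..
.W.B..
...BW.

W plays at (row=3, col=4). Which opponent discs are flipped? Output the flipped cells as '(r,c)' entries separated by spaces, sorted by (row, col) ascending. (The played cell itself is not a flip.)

Answer: (3,3)

Derivation:
Dir NW: first cell 'W' (not opp) -> no flip
Dir N: first cell 'W' (not opp) -> no flip
Dir NE: first cell '.' (not opp) -> no flip
Dir W: opp run (3,3) capped by W -> flip
Dir E: first cell '.' (not opp) -> no flip
Dir SW: opp run (4,3), next='.' -> no flip
Dir S: first cell '.' (not opp) -> no flip
Dir SE: first cell '.' (not opp) -> no flip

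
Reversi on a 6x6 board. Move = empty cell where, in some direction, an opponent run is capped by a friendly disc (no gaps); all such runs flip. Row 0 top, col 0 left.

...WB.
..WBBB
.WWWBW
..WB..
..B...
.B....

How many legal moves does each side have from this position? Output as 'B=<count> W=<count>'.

-- B to move --
(0,1): no bracket -> illegal
(0,2): flips 4 -> legal
(1,0): no bracket -> illegal
(1,1): flips 2 -> legal
(2,0): flips 3 -> legal
(3,0): no bracket -> illegal
(3,1): flips 2 -> legal
(3,4): no bracket -> illegal
(3,5): flips 1 -> legal
(4,1): flips 2 -> legal
(4,3): no bracket -> illegal
B mobility = 6
-- W to move --
(0,2): no bracket -> illegal
(0,5): flips 3 -> legal
(3,1): no bracket -> illegal
(3,4): flips 1 -> legal
(3,5): no bracket -> illegal
(4,0): no bracket -> illegal
(4,1): no bracket -> illegal
(4,3): flips 1 -> legal
(4,4): flips 1 -> legal
(5,0): no bracket -> illegal
(5,2): flips 1 -> legal
(5,3): no bracket -> illegal
W mobility = 5

Answer: B=6 W=5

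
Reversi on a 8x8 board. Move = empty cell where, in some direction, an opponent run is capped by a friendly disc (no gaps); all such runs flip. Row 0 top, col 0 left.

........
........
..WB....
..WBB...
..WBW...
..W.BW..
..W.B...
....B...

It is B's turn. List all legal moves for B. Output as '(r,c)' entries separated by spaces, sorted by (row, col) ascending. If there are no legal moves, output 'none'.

(1,1): flips 1 -> legal
(1,2): no bracket -> illegal
(1,3): no bracket -> illegal
(2,1): flips 2 -> legal
(3,1): flips 1 -> legal
(3,5): no bracket -> illegal
(4,1): flips 2 -> legal
(4,5): flips 1 -> legal
(4,6): flips 1 -> legal
(5,1): flips 1 -> legal
(5,3): no bracket -> illegal
(5,6): flips 1 -> legal
(6,1): flips 1 -> legal
(6,3): no bracket -> illegal
(6,5): no bracket -> illegal
(6,6): flips 2 -> legal
(7,1): no bracket -> illegal
(7,2): no bracket -> illegal
(7,3): no bracket -> illegal

Answer: (1,1) (2,1) (3,1) (4,1) (4,5) (4,6) (5,1) (5,6) (6,1) (6,6)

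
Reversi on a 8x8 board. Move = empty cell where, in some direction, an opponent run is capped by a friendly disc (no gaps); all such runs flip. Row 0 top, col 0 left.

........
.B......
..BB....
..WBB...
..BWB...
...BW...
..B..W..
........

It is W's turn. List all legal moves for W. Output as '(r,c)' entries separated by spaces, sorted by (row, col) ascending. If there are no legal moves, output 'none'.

(0,0): no bracket -> illegal
(0,1): no bracket -> illegal
(0,2): no bracket -> illegal
(1,0): no bracket -> illegal
(1,2): flips 1 -> legal
(1,3): flips 2 -> legal
(1,4): flips 1 -> legal
(2,0): no bracket -> illegal
(2,1): no bracket -> illegal
(2,4): flips 2 -> legal
(2,5): flips 1 -> legal
(3,1): no bracket -> illegal
(3,5): flips 2 -> legal
(4,1): flips 1 -> legal
(4,5): flips 1 -> legal
(5,1): no bracket -> illegal
(5,2): flips 2 -> legal
(5,5): no bracket -> illegal
(6,1): no bracket -> illegal
(6,3): flips 1 -> legal
(6,4): no bracket -> illegal
(7,1): no bracket -> illegal
(7,2): no bracket -> illegal
(7,3): no bracket -> illegal

Answer: (1,2) (1,3) (1,4) (2,4) (2,5) (3,5) (4,1) (4,5) (5,2) (6,3)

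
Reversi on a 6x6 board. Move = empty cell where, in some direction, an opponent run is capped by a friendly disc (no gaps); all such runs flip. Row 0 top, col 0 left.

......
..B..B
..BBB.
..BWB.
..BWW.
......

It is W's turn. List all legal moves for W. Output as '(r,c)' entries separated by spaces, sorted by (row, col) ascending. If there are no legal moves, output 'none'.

(0,1): no bracket -> illegal
(0,2): no bracket -> illegal
(0,3): no bracket -> illegal
(0,4): no bracket -> illegal
(0,5): no bracket -> illegal
(1,1): flips 1 -> legal
(1,3): flips 1 -> legal
(1,4): flips 2 -> legal
(2,1): flips 1 -> legal
(2,5): flips 1 -> legal
(3,1): flips 1 -> legal
(3,5): flips 1 -> legal
(4,1): flips 1 -> legal
(4,5): no bracket -> illegal
(5,1): flips 1 -> legal
(5,2): no bracket -> illegal
(5,3): no bracket -> illegal

Answer: (1,1) (1,3) (1,4) (2,1) (2,5) (3,1) (3,5) (4,1) (5,1)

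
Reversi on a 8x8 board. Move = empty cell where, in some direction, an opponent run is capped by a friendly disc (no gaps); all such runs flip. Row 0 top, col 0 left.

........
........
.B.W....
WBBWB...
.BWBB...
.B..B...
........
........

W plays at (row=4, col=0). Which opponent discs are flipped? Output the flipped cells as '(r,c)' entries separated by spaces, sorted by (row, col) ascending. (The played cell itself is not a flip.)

Dir NW: edge -> no flip
Dir N: first cell 'W' (not opp) -> no flip
Dir NE: opp run (3,1), next='.' -> no flip
Dir W: edge -> no flip
Dir E: opp run (4,1) capped by W -> flip
Dir SW: edge -> no flip
Dir S: first cell '.' (not opp) -> no flip
Dir SE: opp run (5,1), next='.' -> no flip

Answer: (4,1)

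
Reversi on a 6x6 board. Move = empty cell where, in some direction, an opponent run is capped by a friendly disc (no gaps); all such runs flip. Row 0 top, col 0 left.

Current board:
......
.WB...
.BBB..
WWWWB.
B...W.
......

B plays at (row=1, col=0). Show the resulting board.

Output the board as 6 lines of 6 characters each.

Answer: ......
BBB...
.BBB..
WWWWB.
B...W.
......

Derivation:
Place B at (1,0); scan 8 dirs for brackets.
Dir NW: edge -> no flip
Dir N: first cell '.' (not opp) -> no flip
Dir NE: first cell '.' (not opp) -> no flip
Dir W: edge -> no flip
Dir E: opp run (1,1) capped by B -> flip
Dir SW: edge -> no flip
Dir S: first cell '.' (not opp) -> no flip
Dir SE: first cell 'B' (not opp) -> no flip
All flips: (1,1)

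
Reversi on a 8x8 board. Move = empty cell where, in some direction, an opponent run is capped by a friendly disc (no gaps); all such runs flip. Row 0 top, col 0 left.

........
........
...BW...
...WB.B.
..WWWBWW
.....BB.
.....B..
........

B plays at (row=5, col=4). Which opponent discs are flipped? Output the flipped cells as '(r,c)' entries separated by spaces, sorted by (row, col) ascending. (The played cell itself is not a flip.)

Dir NW: opp run (4,3), next='.' -> no flip
Dir N: opp run (4,4) capped by B -> flip
Dir NE: first cell 'B' (not opp) -> no flip
Dir W: first cell '.' (not opp) -> no flip
Dir E: first cell 'B' (not opp) -> no flip
Dir SW: first cell '.' (not opp) -> no flip
Dir S: first cell '.' (not opp) -> no flip
Dir SE: first cell 'B' (not opp) -> no flip

Answer: (4,4)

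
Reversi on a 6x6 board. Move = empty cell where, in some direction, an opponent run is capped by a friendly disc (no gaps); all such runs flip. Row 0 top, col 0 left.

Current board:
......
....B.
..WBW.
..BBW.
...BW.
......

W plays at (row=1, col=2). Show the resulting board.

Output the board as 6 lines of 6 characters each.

Answer: ......
..W.B.
..WWW.
..BBW.
...BW.
......

Derivation:
Place W at (1,2); scan 8 dirs for brackets.
Dir NW: first cell '.' (not opp) -> no flip
Dir N: first cell '.' (not opp) -> no flip
Dir NE: first cell '.' (not opp) -> no flip
Dir W: first cell '.' (not opp) -> no flip
Dir E: first cell '.' (not opp) -> no flip
Dir SW: first cell '.' (not opp) -> no flip
Dir S: first cell 'W' (not opp) -> no flip
Dir SE: opp run (2,3) capped by W -> flip
All flips: (2,3)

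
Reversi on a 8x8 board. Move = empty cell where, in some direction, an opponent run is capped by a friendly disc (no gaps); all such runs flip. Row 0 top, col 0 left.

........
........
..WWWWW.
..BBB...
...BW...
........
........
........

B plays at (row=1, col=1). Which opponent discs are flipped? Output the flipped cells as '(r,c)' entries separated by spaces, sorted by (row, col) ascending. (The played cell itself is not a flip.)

Dir NW: first cell '.' (not opp) -> no flip
Dir N: first cell '.' (not opp) -> no flip
Dir NE: first cell '.' (not opp) -> no flip
Dir W: first cell '.' (not opp) -> no flip
Dir E: first cell '.' (not opp) -> no flip
Dir SW: first cell '.' (not opp) -> no flip
Dir S: first cell '.' (not opp) -> no flip
Dir SE: opp run (2,2) capped by B -> flip

Answer: (2,2)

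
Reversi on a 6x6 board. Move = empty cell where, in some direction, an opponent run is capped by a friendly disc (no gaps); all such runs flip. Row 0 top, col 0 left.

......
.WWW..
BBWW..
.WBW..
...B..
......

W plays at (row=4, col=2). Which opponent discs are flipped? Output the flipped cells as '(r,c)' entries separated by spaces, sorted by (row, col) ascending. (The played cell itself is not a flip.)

Answer: (3,2)

Derivation:
Dir NW: first cell 'W' (not opp) -> no flip
Dir N: opp run (3,2) capped by W -> flip
Dir NE: first cell 'W' (not opp) -> no flip
Dir W: first cell '.' (not opp) -> no flip
Dir E: opp run (4,3), next='.' -> no flip
Dir SW: first cell '.' (not opp) -> no flip
Dir S: first cell '.' (not opp) -> no flip
Dir SE: first cell '.' (not opp) -> no flip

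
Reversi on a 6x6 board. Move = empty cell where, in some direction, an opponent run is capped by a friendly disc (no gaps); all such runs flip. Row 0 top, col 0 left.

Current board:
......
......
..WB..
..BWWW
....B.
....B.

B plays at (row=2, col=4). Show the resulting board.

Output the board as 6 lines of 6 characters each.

Answer: ......
......
..WBB.
..BWBW
....B.
....B.

Derivation:
Place B at (2,4); scan 8 dirs for brackets.
Dir NW: first cell '.' (not opp) -> no flip
Dir N: first cell '.' (not opp) -> no flip
Dir NE: first cell '.' (not opp) -> no flip
Dir W: first cell 'B' (not opp) -> no flip
Dir E: first cell '.' (not opp) -> no flip
Dir SW: opp run (3,3), next='.' -> no flip
Dir S: opp run (3,4) capped by B -> flip
Dir SE: opp run (3,5), next=edge -> no flip
All flips: (3,4)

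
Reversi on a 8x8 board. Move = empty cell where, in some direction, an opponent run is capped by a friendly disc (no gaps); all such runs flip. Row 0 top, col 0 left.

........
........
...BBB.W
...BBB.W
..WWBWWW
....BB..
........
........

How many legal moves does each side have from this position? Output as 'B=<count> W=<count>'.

-- B to move --
(1,6): no bracket -> illegal
(1,7): no bracket -> illegal
(2,6): no bracket -> illegal
(3,1): no bracket -> illegal
(3,2): flips 1 -> legal
(3,6): flips 1 -> legal
(4,1): flips 2 -> legal
(5,1): flips 1 -> legal
(5,2): flips 1 -> legal
(5,3): flips 1 -> legal
(5,6): flips 1 -> legal
(5,7): flips 1 -> legal
B mobility = 8
-- W to move --
(1,2): flips 2 -> legal
(1,3): flips 4 -> legal
(1,4): no bracket -> illegal
(1,5): flips 4 -> legal
(1,6): flips 2 -> legal
(2,2): no bracket -> illegal
(2,6): no bracket -> illegal
(3,2): no bracket -> illegal
(3,6): no bracket -> illegal
(5,3): no bracket -> illegal
(5,6): no bracket -> illegal
(6,3): flips 1 -> legal
(6,4): flips 1 -> legal
(6,5): flips 2 -> legal
(6,6): no bracket -> illegal
W mobility = 7

Answer: B=8 W=7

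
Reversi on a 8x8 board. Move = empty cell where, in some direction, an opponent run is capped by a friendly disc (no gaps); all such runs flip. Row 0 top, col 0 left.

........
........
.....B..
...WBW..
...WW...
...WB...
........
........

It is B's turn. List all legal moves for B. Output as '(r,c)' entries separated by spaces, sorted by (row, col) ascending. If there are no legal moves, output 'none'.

Answer: (3,2) (3,6) (4,5) (5,2)

Derivation:
(2,2): no bracket -> illegal
(2,3): no bracket -> illegal
(2,4): no bracket -> illegal
(2,6): no bracket -> illegal
(3,2): flips 2 -> legal
(3,6): flips 1 -> legal
(4,2): no bracket -> illegal
(4,5): flips 1 -> legal
(4,6): no bracket -> illegal
(5,2): flips 2 -> legal
(5,5): no bracket -> illegal
(6,2): no bracket -> illegal
(6,3): no bracket -> illegal
(6,4): no bracket -> illegal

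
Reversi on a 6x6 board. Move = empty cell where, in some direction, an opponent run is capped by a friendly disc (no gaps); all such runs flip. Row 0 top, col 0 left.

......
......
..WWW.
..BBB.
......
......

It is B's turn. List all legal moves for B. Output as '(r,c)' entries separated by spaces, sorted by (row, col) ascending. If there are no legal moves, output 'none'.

Answer: (1,1) (1,2) (1,3) (1,4) (1,5)

Derivation:
(1,1): flips 1 -> legal
(1,2): flips 2 -> legal
(1,3): flips 1 -> legal
(1,4): flips 2 -> legal
(1,5): flips 1 -> legal
(2,1): no bracket -> illegal
(2,5): no bracket -> illegal
(3,1): no bracket -> illegal
(3,5): no bracket -> illegal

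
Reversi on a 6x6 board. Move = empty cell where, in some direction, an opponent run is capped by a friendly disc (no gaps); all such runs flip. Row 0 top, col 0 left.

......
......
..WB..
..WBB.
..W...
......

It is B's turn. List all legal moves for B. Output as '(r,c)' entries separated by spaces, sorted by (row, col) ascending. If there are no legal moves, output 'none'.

(1,1): flips 1 -> legal
(1,2): no bracket -> illegal
(1,3): no bracket -> illegal
(2,1): flips 1 -> legal
(3,1): flips 1 -> legal
(4,1): flips 1 -> legal
(4,3): no bracket -> illegal
(5,1): flips 1 -> legal
(5,2): no bracket -> illegal
(5,3): no bracket -> illegal

Answer: (1,1) (2,1) (3,1) (4,1) (5,1)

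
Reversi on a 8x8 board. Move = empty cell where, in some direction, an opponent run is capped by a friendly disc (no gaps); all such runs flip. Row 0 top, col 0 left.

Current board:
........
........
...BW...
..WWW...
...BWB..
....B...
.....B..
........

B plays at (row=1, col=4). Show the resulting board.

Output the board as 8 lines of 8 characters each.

Place B at (1,4); scan 8 dirs for brackets.
Dir NW: first cell '.' (not opp) -> no flip
Dir N: first cell '.' (not opp) -> no flip
Dir NE: first cell '.' (not opp) -> no flip
Dir W: first cell '.' (not opp) -> no flip
Dir E: first cell '.' (not opp) -> no flip
Dir SW: first cell 'B' (not opp) -> no flip
Dir S: opp run (2,4) (3,4) (4,4) capped by B -> flip
Dir SE: first cell '.' (not opp) -> no flip
All flips: (2,4) (3,4) (4,4)

Answer: ........
....B...
...BB...
..WWB...
...BBB..
....B...
.....B..
........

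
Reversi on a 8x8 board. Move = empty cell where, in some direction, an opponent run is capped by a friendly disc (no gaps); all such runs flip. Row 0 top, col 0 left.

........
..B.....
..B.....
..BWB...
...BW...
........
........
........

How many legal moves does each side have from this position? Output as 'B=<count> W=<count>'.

Answer: B=4 W=6

Derivation:
-- B to move --
(2,3): flips 1 -> legal
(2,4): no bracket -> illegal
(3,5): no bracket -> illegal
(4,2): no bracket -> illegal
(4,5): flips 1 -> legal
(5,3): no bracket -> illegal
(5,4): flips 1 -> legal
(5,5): flips 2 -> legal
B mobility = 4
-- W to move --
(0,1): no bracket -> illegal
(0,2): no bracket -> illegal
(0,3): no bracket -> illegal
(1,1): flips 1 -> legal
(1,3): no bracket -> illegal
(2,1): no bracket -> illegal
(2,3): no bracket -> illegal
(2,4): flips 1 -> legal
(2,5): no bracket -> illegal
(3,1): flips 1 -> legal
(3,5): flips 1 -> legal
(4,1): no bracket -> illegal
(4,2): flips 1 -> legal
(4,5): no bracket -> illegal
(5,2): no bracket -> illegal
(5,3): flips 1 -> legal
(5,4): no bracket -> illegal
W mobility = 6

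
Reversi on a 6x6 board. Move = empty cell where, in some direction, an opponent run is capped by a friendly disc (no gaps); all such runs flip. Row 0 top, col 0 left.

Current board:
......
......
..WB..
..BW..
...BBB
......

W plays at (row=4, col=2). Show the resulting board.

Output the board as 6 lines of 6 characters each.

Place W at (4,2); scan 8 dirs for brackets.
Dir NW: first cell '.' (not opp) -> no flip
Dir N: opp run (3,2) capped by W -> flip
Dir NE: first cell 'W' (not opp) -> no flip
Dir W: first cell '.' (not opp) -> no flip
Dir E: opp run (4,3) (4,4) (4,5), next=edge -> no flip
Dir SW: first cell '.' (not opp) -> no flip
Dir S: first cell '.' (not opp) -> no flip
Dir SE: first cell '.' (not opp) -> no flip
All flips: (3,2)

Answer: ......
......
..WB..
..WW..
..WBBB
......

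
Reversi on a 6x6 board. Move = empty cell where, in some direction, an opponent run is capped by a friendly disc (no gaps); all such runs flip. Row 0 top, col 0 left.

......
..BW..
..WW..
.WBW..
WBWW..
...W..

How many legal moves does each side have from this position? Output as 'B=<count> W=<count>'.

-- B to move --
(0,2): no bracket -> illegal
(0,3): no bracket -> illegal
(0,4): no bracket -> illegal
(1,1): no bracket -> illegal
(1,4): flips 2 -> legal
(2,0): no bracket -> illegal
(2,1): flips 1 -> legal
(2,4): no bracket -> illegal
(3,0): flips 1 -> legal
(3,4): flips 2 -> legal
(4,4): flips 2 -> legal
(5,0): no bracket -> illegal
(5,1): no bracket -> illegal
(5,2): flips 1 -> legal
(5,4): flips 1 -> legal
B mobility = 7
-- W to move --
(0,1): flips 1 -> legal
(0,2): flips 1 -> legal
(0,3): no bracket -> illegal
(1,1): flips 1 -> legal
(2,1): flips 1 -> legal
(3,0): no bracket -> illegal
(5,0): flips 2 -> legal
(5,1): flips 1 -> legal
(5,2): no bracket -> illegal
W mobility = 6

Answer: B=7 W=6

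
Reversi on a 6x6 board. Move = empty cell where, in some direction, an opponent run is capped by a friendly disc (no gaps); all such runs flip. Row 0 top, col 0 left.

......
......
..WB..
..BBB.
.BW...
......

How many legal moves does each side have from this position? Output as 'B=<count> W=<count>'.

-- B to move --
(1,1): flips 1 -> legal
(1,2): flips 1 -> legal
(1,3): no bracket -> illegal
(2,1): flips 1 -> legal
(3,1): no bracket -> illegal
(4,3): flips 1 -> legal
(5,1): flips 1 -> legal
(5,2): flips 1 -> legal
(5,3): no bracket -> illegal
B mobility = 6
-- W to move --
(1,2): no bracket -> illegal
(1,3): no bracket -> illegal
(1,4): no bracket -> illegal
(2,1): no bracket -> illegal
(2,4): flips 2 -> legal
(2,5): no bracket -> illegal
(3,0): no bracket -> illegal
(3,1): no bracket -> illegal
(3,5): no bracket -> illegal
(4,0): flips 1 -> legal
(4,3): no bracket -> illegal
(4,4): flips 1 -> legal
(4,5): no bracket -> illegal
(5,0): no bracket -> illegal
(5,1): no bracket -> illegal
(5,2): no bracket -> illegal
W mobility = 3

Answer: B=6 W=3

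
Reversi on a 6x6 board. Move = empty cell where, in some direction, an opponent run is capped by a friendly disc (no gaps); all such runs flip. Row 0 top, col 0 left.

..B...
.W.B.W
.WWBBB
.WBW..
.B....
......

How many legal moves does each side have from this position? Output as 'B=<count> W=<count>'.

-- B to move --
(0,0): no bracket -> illegal
(0,1): flips 3 -> legal
(0,4): no bracket -> illegal
(0,5): flips 1 -> legal
(1,0): flips 1 -> legal
(1,2): flips 1 -> legal
(1,4): no bracket -> illegal
(2,0): flips 3 -> legal
(3,0): flips 1 -> legal
(3,4): flips 1 -> legal
(4,0): flips 2 -> legal
(4,2): flips 1 -> legal
(4,3): flips 1 -> legal
(4,4): no bracket -> illegal
B mobility = 10
-- W to move --
(0,1): no bracket -> illegal
(0,3): flips 2 -> legal
(0,4): flips 1 -> legal
(1,2): no bracket -> illegal
(1,4): no bracket -> illegal
(3,0): no bracket -> illegal
(3,4): no bracket -> illegal
(3,5): flips 1 -> legal
(4,0): no bracket -> illegal
(4,2): flips 1 -> legal
(4,3): flips 1 -> legal
(5,0): no bracket -> illegal
(5,1): flips 1 -> legal
(5,2): no bracket -> illegal
W mobility = 6

Answer: B=10 W=6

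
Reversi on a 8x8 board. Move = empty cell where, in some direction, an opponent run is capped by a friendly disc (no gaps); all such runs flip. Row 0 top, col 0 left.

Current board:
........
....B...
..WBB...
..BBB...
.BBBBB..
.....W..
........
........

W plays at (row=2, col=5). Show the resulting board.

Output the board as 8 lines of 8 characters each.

Answer: ........
....B...
..WWWW..
..BBB...
.BBBBB..
.....W..
........
........

Derivation:
Place W at (2,5); scan 8 dirs for brackets.
Dir NW: opp run (1,4), next='.' -> no flip
Dir N: first cell '.' (not opp) -> no flip
Dir NE: first cell '.' (not opp) -> no flip
Dir W: opp run (2,4) (2,3) capped by W -> flip
Dir E: first cell '.' (not opp) -> no flip
Dir SW: opp run (3,4) (4,3), next='.' -> no flip
Dir S: first cell '.' (not opp) -> no flip
Dir SE: first cell '.' (not opp) -> no flip
All flips: (2,3) (2,4)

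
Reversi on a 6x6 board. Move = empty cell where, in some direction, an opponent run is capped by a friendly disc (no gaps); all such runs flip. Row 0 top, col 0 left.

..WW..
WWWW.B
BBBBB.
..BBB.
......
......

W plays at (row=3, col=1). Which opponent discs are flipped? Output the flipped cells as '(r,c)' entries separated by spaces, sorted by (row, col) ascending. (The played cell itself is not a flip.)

Dir NW: opp run (2,0), next=edge -> no flip
Dir N: opp run (2,1) capped by W -> flip
Dir NE: opp run (2,2) capped by W -> flip
Dir W: first cell '.' (not opp) -> no flip
Dir E: opp run (3,2) (3,3) (3,4), next='.' -> no flip
Dir SW: first cell '.' (not opp) -> no flip
Dir S: first cell '.' (not opp) -> no flip
Dir SE: first cell '.' (not opp) -> no flip

Answer: (2,1) (2,2)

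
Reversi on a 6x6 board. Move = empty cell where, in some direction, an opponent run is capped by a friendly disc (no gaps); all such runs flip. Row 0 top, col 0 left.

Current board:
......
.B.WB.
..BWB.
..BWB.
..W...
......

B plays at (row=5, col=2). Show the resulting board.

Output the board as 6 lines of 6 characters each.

Place B at (5,2); scan 8 dirs for brackets.
Dir NW: first cell '.' (not opp) -> no flip
Dir N: opp run (4,2) capped by B -> flip
Dir NE: first cell '.' (not opp) -> no flip
Dir W: first cell '.' (not opp) -> no flip
Dir E: first cell '.' (not opp) -> no flip
Dir SW: edge -> no flip
Dir S: edge -> no flip
Dir SE: edge -> no flip
All flips: (4,2)

Answer: ......
.B.WB.
..BWB.
..BWB.
..B...
..B...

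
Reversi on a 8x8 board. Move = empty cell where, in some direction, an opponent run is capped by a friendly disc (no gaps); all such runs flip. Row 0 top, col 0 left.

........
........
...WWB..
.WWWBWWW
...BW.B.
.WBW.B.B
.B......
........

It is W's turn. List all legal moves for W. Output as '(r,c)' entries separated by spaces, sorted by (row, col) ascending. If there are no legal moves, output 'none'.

Answer: (1,4) (1,5) (2,6) (4,2) (4,5) (5,4) (5,6) (6,4) (6,6) (7,1)

Derivation:
(1,4): flips 1 -> legal
(1,5): flips 1 -> legal
(1,6): no bracket -> illegal
(2,6): flips 1 -> legal
(4,1): no bracket -> illegal
(4,2): flips 1 -> legal
(4,5): flips 1 -> legal
(4,7): no bracket -> illegal
(5,0): no bracket -> illegal
(5,4): flips 1 -> legal
(5,6): flips 1 -> legal
(6,0): no bracket -> illegal
(6,2): no bracket -> illegal
(6,3): no bracket -> illegal
(6,4): flips 2 -> legal
(6,5): no bracket -> illegal
(6,6): flips 1 -> legal
(6,7): no bracket -> illegal
(7,0): no bracket -> illegal
(7,1): flips 1 -> legal
(7,2): no bracket -> illegal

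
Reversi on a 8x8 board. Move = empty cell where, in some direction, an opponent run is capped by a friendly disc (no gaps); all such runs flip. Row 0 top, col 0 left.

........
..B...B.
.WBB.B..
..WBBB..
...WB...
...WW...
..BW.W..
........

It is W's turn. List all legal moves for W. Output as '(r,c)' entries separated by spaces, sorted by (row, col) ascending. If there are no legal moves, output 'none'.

Answer: (0,2) (0,3) (0,7) (1,3) (1,4) (2,4) (2,6) (3,6) (4,5) (6,1) (7,1)

Derivation:
(0,1): no bracket -> illegal
(0,2): flips 2 -> legal
(0,3): flips 1 -> legal
(0,5): no bracket -> illegal
(0,6): no bracket -> illegal
(0,7): flips 3 -> legal
(1,1): no bracket -> illegal
(1,3): flips 2 -> legal
(1,4): flips 1 -> legal
(1,5): no bracket -> illegal
(1,7): no bracket -> illegal
(2,4): flips 4 -> legal
(2,6): flips 2 -> legal
(2,7): no bracket -> illegal
(3,1): no bracket -> illegal
(3,6): flips 3 -> legal
(4,2): no bracket -> illegal
(4,5): flips 1 -> legal
(4,6): no bracket -> illegal
(5,1): no bracket -> illegal
(5,2): no bracket -> illegal
(5,5): no bracket -> illegal
(6,1): flips 1 -> legal
(7,1): flips 1 -> legal
(7,2): no bracket -> illegal
(7,3): no bracket -> illegal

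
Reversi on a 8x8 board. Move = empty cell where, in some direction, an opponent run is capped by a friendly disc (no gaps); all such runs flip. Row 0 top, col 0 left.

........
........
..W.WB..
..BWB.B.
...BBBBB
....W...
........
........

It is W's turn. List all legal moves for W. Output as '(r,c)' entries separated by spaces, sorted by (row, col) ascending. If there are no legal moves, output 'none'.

Answer: (2,1) (2,6) (2,7) (3,1) (3,5) (4,2) (5,3) (5,5)

Derivation:
(1,4): no bracket -> illegal
(1,5): no bracket -> illegal
(1,6): no bracket -> illegal
(2,1): flips 2 -> legal
(2,3): no bracket -> illegal
(2,6): flips 1 -> legal
(2,7): flips 2 -> legal
(3,1): flips 1 -> legal
(3,5): flips 1 -> legal
(3,7): no bracket -> illegal
(4,1): no bracket -> illegal
(4,2): flips 1 -> legal
(5,2): no bracket -> illegal
(5,3): flips 1 -> legal
(5,5): flips 1 -> legal
(5,6): no bracket -> illegal
(5,7): no bracket -> illegal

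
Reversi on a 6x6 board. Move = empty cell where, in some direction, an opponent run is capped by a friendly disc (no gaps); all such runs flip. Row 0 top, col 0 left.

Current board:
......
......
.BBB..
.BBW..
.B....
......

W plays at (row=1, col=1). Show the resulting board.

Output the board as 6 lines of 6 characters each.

Place W at (1,1); scan 8 dirs for brackets.
Dir NW: first cell '.' (not opp) -> no flip
Dir N: first cell '.' (not opp) -> no flip
Dir NE: first cell '.' (not opp) -> no flip
Dir W: first cell '.' (not opp) -> no flip
Dir E: first cell '.' (not opp) -> no flip
Dir SW: first cell '.' (not opp) -> no flip
Dir S: opp run (2,1) (3,1) (4,1), next='.' -> no flip
Dir SE: opp run (2,2) capped by W -> flip
All flips: (2,2)

Answer: ......
.W....
.BWB..
.BBW..
.B....
......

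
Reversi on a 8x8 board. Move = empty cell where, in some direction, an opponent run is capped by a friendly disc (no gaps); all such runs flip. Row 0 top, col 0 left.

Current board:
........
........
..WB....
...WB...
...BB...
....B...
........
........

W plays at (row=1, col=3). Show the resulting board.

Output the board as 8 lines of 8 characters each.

Place W at (1,3); scan 8 dirs for brackets.
Dir NW: first cell '.' (not opp) -> no flip
Dir N: first cell '.' (not opp) -> no flip
Dir NE: first cell '.' (not opp) -> no flip
Dir W: first cell '.' (not opp) -> no flip
Dir E: first cell '.' (not opp) -> no flip
Dir SW: first cell 'W' (not opp) -> no flip
Dir S: opp run (2,3) capped by W -> flip
Dir SE: first cell '.' (not opp) -> no flip
All flips: (2,3)

Answer: ........
...W....
..WW....
...WB...
...BB...
....B...
........
........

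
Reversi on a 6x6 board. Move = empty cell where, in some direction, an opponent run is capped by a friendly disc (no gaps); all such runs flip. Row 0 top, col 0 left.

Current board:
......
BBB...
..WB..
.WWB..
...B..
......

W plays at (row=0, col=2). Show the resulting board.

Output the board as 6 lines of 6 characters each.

Place W at (0,2); scan 8 dirs for brackets.
Dir NW: edge -> no flip
Dir N: edge -> no flip
Dir NE: edge -> no flip
Dir W: first cell '.' (not opp) -> no flip
Dir E: first cell '.' (not opp) -> no flip
Dir SW: opp run (1,1), next='.' -> no flip
Dir S: opp run (1,2) capped by W -> flip
Dir SE: first cell '.' (not opp) -> no flip
All flips: (1,2)

Answer: ..W...
BBW...
..WB..
.WWB..
...B..
......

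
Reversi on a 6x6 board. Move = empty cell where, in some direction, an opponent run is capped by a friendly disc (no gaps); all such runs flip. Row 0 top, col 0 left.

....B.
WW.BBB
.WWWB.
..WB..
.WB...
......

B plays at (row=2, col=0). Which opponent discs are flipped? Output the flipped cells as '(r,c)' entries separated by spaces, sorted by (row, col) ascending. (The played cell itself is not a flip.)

Answer: (2,1) (2,2) (2,3)

Derivation:
Dir NW: edge -> no flip
Dir N: opp run (1,0), next='.' -> no flip
Dir NE: opp run (1,1), next='.' -> no flip
Dir W: edge -> no flip
Dir E: opp run (2,1) (2,2) (2,3) capped by B -> flip
Dir SW: edge -> no flip
Dir S: first cell '.' (not opp) -> no flip
Dir SE: first cell '.' (not opp) -> no flip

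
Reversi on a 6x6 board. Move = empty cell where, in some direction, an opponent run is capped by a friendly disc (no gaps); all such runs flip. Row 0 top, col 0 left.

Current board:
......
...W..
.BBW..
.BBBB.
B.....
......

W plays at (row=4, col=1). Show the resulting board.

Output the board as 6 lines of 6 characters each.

Answer: ......
...W..
.BBW..
.BWBB.
BW....
......

Derivation:
Place W at (4,1); scan 8 dirs for brackets.
Dir NW: first cell '.' (not opp) -> no flip
Dir N: opp run (3,1) (2,1), next='.' -> no flip
Dir NE: opp run (3,2) capped by W -> flip
Dir W: opp run (4,0), next=edge -> no flip
Dir E: first cell '.' (not opp) -> no flip
Dir SW: first cell '.' (not opp) -> no flip
Dir S: first cell '.' (not opp) -> no flip
Dir SE: first cell '.' (not opp) -> no flip
All flips: (3,2)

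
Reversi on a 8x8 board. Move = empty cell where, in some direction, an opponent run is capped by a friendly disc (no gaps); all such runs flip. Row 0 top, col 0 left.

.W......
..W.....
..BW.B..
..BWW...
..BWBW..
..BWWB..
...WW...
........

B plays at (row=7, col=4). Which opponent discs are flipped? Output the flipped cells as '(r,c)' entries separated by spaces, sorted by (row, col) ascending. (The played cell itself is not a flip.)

Answer: (5,4) (6,3) (6,4)

Derivation:
Dir NW: opp run (6,3) capped by B -> flip
Dir N: opp run (6,4) (5,4) capped by B -> flip
Dir NE: first cell '.' (not opp) -> no flip
Dir W: first cell '.' (not opp) -> no flip
Dir E: first cell '.' (not opp) -> no flip
Dir SW: edge -> no flip
Dir S: edge -> no flip
Dir SE: edge -> no flip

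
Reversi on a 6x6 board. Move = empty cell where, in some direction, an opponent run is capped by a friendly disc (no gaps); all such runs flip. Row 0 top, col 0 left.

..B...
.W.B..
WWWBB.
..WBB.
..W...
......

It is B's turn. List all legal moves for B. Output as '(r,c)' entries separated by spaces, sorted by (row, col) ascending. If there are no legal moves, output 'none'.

(0,0): flips 2 -> legal
(0,1): no bracket -> illegal
(1,0): no bracket -> illegal
(1,2): no bracket -> illegal
(3,0): no bracket -> illegal
(3,1): flips 2 -> legal
(4,1): flips 1 -> legal
(4,3): no bracket -> illegal
(5,1): flips 1 -> legal
(5,2): no bracket -> illegal
(5,3): no bracket -> illegal

Answer: (0,0) (3,1) (4,1) (5,1)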